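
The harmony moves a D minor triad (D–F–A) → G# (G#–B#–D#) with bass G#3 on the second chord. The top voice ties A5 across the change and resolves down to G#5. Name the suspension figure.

At the second chord the bass is G#3. The suspended A5 lies a ninth above the bass; after resolving down by step to G#5, the interval above the bass becomes an octave.
Suspension figures are named by those two intervals: 9–8.

9–8 suspension.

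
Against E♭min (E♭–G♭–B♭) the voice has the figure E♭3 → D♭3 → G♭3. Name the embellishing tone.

D♭3 is an escape tone.

The harmony at that moment is E♭ minor triad (E♭, G♭, B♭); D♭3 is not a chord tone.
It is approached by step down from E♭3 and left by leap up to G♭3.
Step in, leap out — an escape tone.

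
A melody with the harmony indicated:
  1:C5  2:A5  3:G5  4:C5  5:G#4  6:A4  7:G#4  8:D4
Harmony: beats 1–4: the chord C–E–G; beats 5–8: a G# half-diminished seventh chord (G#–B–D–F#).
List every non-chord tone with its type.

The harmony at that moment is C major triad (C, E, G); A5 is not a chord tone.
It is approached by leap up from C5 and left by step down to G5.
Leap in, step out — an appoggiatura.
The harmony at that moment is G# half-diminished seventh chord (G#, B, D, F#); A4 is not a chord tone.
It is approached by step up from G#4 and left by step down to G#4.
Step away and step back to the same note — a neighbor tone (upper neighbor).

A5 (beat 2) — appoggiatura; A4 (beat 6) — neighbor tone.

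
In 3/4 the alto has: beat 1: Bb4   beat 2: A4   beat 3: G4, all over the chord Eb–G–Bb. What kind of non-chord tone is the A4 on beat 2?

The harmony at that moment is Eb major triad (Eb, G, Bb); A4 is not a chord tone.
It is approached by step down from Bb4 and left by step down to G4.
Step in, step out in the same direction — a passing tone.

Passing tone.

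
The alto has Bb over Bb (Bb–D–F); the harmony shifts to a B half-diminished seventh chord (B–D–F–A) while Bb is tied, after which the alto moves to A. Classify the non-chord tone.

Bb is a suspension.

The harmony at that moment is B half-diminished seventh chord (B, D, F, A); Bb is not a chord tone.
It is held over (the same pitch as the preceding Bb) and left by step down to A.
Held over from the previous chord and resolving down by step — a suspension.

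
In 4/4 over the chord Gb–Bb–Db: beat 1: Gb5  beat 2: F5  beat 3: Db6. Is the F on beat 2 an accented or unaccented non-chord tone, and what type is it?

The harmony at that moment is Gb major triad (Gb, Bb, Db); F5 is not a chord tone.
It is approached by step down from Gb5 and left by leap up to Db6.
Step in, leap out — an escape tone.
It falls on a weak beat, so it is unaccented.

Unaccented escape tone.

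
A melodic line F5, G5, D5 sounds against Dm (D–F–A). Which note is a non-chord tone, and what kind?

G5 is an escape tone.

The harmony at that moment is D minor triad (D, F, A); G5 is not a chord tone.
It is approached by step up from F5 and left by leap down to D5.
Step in, leap out — an escape tone.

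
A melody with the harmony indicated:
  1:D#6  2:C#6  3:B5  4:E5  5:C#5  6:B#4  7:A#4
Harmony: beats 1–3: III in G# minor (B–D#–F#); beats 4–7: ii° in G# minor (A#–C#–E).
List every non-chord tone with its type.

C#6 (beat 2) — passing tone; B#4 (beat 6) — passing tone.

The harmony at that moment is B major triad (B, D#, F#); C#6 is not a chord tone.
It is approached by step down from D#6 and left by step down to B5.
Step in, step out in the same direction — a passing tone.
The harmony at that moment is A# diminished triad (A#, C#, E); B#4 is not a chord tone.
It is approached by step down from C#5 and left by step down to A#4.
Step in, step out in the same direction — a passing tone.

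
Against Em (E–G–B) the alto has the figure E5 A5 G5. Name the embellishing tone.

The harmony at that moment is E minor triad (E, G, B); A5 is not a chord tone.
It is approached by leap up from E5 and left by step down to G5.
Leap in, step out — an appoggiatura.

A5 is an appoggiatura.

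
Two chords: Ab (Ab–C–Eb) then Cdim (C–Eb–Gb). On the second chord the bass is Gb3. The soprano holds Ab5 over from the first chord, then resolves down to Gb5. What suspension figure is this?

At the second chord the bass is Gb3. The suspended Ab5 lies a ninth above the bass; after resolving down by step to Gb5, the interval above the bass becomes an octave.
Suspension figures are named by those two intervals: 9–8.

9–8 suspension.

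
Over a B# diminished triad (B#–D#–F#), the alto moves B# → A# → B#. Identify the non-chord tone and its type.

A# is a neighbor tone.

The harmony at that moment is B# diminished triad (B#, D#, F#); A# is not a chord tone.
It is approached by step down from B# and left by step up to B#.
Step away and step back to the same note — a neighbor tone (lower neighbor).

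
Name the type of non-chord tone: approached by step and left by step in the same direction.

Approach: by step. Departure: by step, continuing in the same direction.
Stepwise on both sides with no change of direction means the note fills in the space between two different chord tones — a passing tone. (Had it turned back to its starting note it would be a neighbor tone instead.)

Passing tone.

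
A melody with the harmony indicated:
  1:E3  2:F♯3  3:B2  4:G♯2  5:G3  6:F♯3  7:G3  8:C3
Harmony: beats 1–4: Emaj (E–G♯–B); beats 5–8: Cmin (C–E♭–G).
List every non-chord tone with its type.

The harmony at that moment is E major triad (E, G♯, B); F♯3 is not a chord tone.
It is approached by step up from E3 and left by leap down to B2.
Step in, leap out — an escape tone.
The harmony at that moment is C minor triad (C, E♭, G); F♯3 is not a chord tone.
It is approached by step down from G3 and left by step up to G3.
Step away and step back to the same note — a neighbor tone (lower neighbor).

F♯3 (beat 2) — escape tone; F♯3 (beat 6) — neighbor tone.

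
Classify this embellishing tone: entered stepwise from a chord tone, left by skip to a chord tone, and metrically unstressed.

Approach: by step. Departure: by leap. Metric position: weak.
Step in, leap out, from a weak position — an escape tone (échappée). (It is the mirror image of the appoggiatura, which leaps in and steps out on a strong beat.)

Escape tone.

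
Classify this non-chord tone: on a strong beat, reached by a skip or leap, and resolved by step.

Approach: by leap. Departure: by step. Metric position: strong.
Leap in, step out, in a metrically strong position — an appoggiatura. (It is the mirror image of the escape tone, which steps in and leaps out from a weak position.)

Appoggiatura.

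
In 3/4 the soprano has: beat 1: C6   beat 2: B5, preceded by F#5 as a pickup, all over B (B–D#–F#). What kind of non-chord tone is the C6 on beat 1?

The harmony at that moment is B major triad (B, D#, F#); C6 is not a chord tone.
It is approached by leap up from F#5 and left by step down to B5.
Leap in, step out, metrically accented — an appoggiatura.

Appoggiatura.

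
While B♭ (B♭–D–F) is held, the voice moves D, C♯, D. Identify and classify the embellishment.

The harmony at that moment is B♭ major triad (B♭, D, F); C♯ is not a chord tone.
It is approached by step down from D and left by step up to D.
Step away and step back to the same note — a neighbor tone (lower neighbor).

C♯ is a neighbor tone.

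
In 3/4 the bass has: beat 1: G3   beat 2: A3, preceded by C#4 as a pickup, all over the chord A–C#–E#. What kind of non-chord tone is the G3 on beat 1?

Appoggiatura.

The harmony at that moment is A augmented triad (A, C#, E#); G3 is not a chord tone.
It is approached by leap down from C#4 and left by step up to A3.
Leap in, step out, metrically accented — an appoggiatura.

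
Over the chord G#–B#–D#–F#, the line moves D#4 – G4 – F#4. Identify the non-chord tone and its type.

G4 is an appoggiatura.

The harmony at that moment is G# dominant seventh chord (G#, B#, D#, F#); G4 is not a chord tone.
It is approached by leap up from D#4 and left by step down to F#4.
Leap in, step out — an appoggiatura.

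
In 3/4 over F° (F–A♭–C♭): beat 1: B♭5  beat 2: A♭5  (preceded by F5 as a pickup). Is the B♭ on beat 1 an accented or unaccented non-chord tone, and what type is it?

Accented appoggiatura.

The harmony at that moment is F diminished triad (F, A♭, C♭); B♭5 is not a chord tone.
It is approached by leap up from F5 and left by step down to A♭5.
Leap in, step out — an appoggiatura.
It falls on the downbeat, so it is accented.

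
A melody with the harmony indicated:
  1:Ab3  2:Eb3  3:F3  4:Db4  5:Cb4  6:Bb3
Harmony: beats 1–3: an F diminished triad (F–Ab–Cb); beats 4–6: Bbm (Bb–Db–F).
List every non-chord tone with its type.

Eb3 (beat 2) — appoggiatura; Cb4 (beat 5) — passing tone.

The harmony at that moment is F diminished triad (F, Ab, Cb); Eb3 is not a chord tone.
It is approached by leap down from Ab3 and left by step up to F3.
Leap in, step out — an appoggiatura.
The harmony at that moment is Bb minor triad (Bb, Db, F); Cb4 is not a chord tone.
It is approached by step down from Db4 and left by step down to Bb3.
Step in, step out in the same direction — a passing tone.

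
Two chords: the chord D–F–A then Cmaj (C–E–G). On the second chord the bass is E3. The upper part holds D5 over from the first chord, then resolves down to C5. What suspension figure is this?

7–6 suspension.

At the second chord the bass is E3. The suspended D5 lies a seventh above the bass; after resolving down by step to C5, the interval above the bass becomes a sixth.
Suspension figures are named by those two intervals: 7–6.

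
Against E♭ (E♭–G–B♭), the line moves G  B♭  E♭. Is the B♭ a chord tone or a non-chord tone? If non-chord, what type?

Eb major triad contains E♭, G, B♭; B♭ is the fifth, so it is a chord tone.

Chord tone (the fifth of Eb major triad).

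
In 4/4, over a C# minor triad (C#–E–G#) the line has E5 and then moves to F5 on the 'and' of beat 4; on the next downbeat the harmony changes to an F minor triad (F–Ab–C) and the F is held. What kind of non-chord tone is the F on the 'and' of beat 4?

Anticipation.

The harmony at that moment is C# minor triad (C#, E, G#); F5 is not a chord tone.
It is approached by step up from E5 and then sustained as the same pitch into the next harmony.
Arriving early and becoming a chord tone when the harmony changes — an anticipation.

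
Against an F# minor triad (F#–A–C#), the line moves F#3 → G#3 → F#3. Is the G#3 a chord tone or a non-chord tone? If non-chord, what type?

Non-chord tone — a neighbor tone.

The harmony at that moment is F# minor triad (F#, A, C#); G#3 is not a chord tone.
It is approached by step up from F#3 and left by step down to F#3.
Step away and step back to the same note — a neighbor tone (upper neighbor).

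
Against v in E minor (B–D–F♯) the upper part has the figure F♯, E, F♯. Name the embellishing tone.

E is a neighbor tone.

The harmony at that moment is B minor triad (B, D, F♯); E is not a chord tone.
It is approached by step down from F♯ and left by step up to F♯.
Step away and step back to the same note — a neighbor tone (lower neighbor).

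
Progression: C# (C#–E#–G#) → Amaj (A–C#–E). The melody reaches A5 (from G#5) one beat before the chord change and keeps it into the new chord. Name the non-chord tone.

The harmony at that moment is C# major triad (C#, E#, G#); A5 is not a chord tone.
It is approached by step up from G#5 and then sustained as the same pitch into the next harmony.
Arriving early and becoming a chord tone when the harmony changes — an anticipation.

A5 is an anticipation.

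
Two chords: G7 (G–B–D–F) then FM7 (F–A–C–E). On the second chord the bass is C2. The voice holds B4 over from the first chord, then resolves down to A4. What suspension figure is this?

At the second chord the bass is C2. The suspended B4 lies a seventh above the bass; after resolving down by step to A4, the interval above the bass becomes a sixth.
Suspension figures are named by those two intervals: 7–6.

7–6 suspension.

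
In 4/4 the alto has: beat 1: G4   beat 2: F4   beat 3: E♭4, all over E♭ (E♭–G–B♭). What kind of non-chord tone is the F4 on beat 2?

The harmony at that moment is E♭ major triad (E♭, G, B♭); F4 is not a chord tone.
It is approached by step down from G4 and left by step down to E♭4.
Step in, step out in the same direction — a passing tone.

Passing tone.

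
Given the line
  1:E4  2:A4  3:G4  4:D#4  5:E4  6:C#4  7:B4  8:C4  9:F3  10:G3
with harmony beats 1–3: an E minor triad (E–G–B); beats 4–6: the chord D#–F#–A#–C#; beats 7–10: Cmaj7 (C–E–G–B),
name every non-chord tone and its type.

A4 (beat 2) — appoggiatura; E4 (beat 5) — escape tone; F3 (beat 9) — appoggiatura.

The harmony at that moment is E minor triad (E, G, B); A4 is not a chord tone.
It is approached by leap up from E4 and left by step down to G4.
Leap in, step out — an appoggiatura.
The harmony at that moment is D# minor seventh chord (D#, F#, A#, C#); E4 is not a chord tone.
It is approached by step up from D#4 and left by leap down to C#4.
Step in, leap out — an escape tone.
The harmony at that moment is C major seventh chord (C, E, G, B); F3 is not a chord tone.
It is approached by leap down from C4 and left by step up to G3.
Leap in, step out — an appoggiatura.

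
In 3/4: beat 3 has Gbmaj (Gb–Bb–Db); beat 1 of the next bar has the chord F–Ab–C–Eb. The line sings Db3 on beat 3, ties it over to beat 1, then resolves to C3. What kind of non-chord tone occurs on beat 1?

Suspension.

The harmony at that moment is F minor seventh chord (F, Ab, C, Eb); Db3 is not a chord tone.
It is held over (the same pitch as the preceding Db3) and left by step down to C3.
Held over from the previous chord and resolving down by step — a suspension.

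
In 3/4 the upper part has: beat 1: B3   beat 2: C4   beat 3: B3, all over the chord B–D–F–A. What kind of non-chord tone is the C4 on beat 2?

The harmony at that moment is B half-diminished seventh chord (B, D, F, A); C4 is not a chord tone.
It is approached by step up from B3 and left by step down to B3.
Step away and step back to the same note — a neighbor tone (upper neighbor).

Upper neighbor tone.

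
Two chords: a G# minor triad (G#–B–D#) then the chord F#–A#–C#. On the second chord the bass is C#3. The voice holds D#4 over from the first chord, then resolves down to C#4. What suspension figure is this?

9–8 suspension.

At the second chord the bass is C#3. The suspended D#4 lies a ninth above the bass; after resolving down by step to C#4, the interval above the bass becomes an octave.
Suspension figures are named by those two intervals: 9–8.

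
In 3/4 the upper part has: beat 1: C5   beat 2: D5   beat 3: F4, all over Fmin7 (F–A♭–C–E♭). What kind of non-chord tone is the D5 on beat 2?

The harmony at that moment is F minor seventh chord (F, A♭, C, E♭); D5 is not a chord tone.
It is approached by step up from C5 and left by leap down to F4.
Step in, leap out, on a weak beat — an escape tone.

Escape tone.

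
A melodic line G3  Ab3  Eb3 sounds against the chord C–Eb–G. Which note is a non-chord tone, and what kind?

Ab3 is an escape tone.

The harmony at that moment is C minor triad (C, Eb, G); Ab3 is not a chord tone.
It is approached by step up from G3 and left by leap down to Eb3.
Step in, leap out — an escape tone.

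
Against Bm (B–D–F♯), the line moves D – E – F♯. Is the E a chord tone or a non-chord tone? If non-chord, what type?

Non-chord tone — a passing tone.

The harmony at that moment is B minor triad (B, D, F♯); E is not a chord tone.
It is approached by step up from D and left by step up to F♯.
Step in, step out in the same direction — a passing tone.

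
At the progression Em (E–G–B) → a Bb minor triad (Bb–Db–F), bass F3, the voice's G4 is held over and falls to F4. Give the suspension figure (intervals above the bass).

9–8 suspension.

At the second chord the bass is F3. The suspended G4 lies a ninth above the bass; after resolving down by step to F4, the interval above the bass becomes an octave.
Suspension figures are named by those two intervals: 9–8.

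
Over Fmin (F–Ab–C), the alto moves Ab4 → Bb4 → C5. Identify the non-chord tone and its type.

Bb4 is a passing tone.

The harmony at that moment is F minor triad (F, Ab, C); Bb4 is not a chord tone.
It is approached by step up from Ab4 and left by step up to C5.
Step in, step out in the same direction — a passing tone.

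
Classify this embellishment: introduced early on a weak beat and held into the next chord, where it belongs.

Approach: ahead of the chord change (typically by step), so it is dissonant against the current harmony. Departure: none — the same pitch is restated or held and is a chord tone of the new harmony.
Dissonant first, consonant once the harmony catches up: the note simply arrives early — an anticipation. (The reverse timing, consonant first and dissonant after the change, would be a suspension or retardation.)

Anticipation.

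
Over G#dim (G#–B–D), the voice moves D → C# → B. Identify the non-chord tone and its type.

The harmony at that moment is G# diminished triad (G#, B, D); C# is not a chord tone.
It is approached by step down from D and left by step down to B.
Step in, step out in the same direction — a passing tone.

C# is a passing tone.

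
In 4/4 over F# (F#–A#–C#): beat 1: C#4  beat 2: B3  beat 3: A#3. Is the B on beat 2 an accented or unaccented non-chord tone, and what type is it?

The harmony at that moment is F# major triad (F#, A#, C#); B3 is not a chord tone.
It is approached by step down from C#4 and left by step down to A#3.
Step in, step out in the same direction — a passing tone.
It falls on a weak beat, so it is unaccented.

Unaccented passing tone.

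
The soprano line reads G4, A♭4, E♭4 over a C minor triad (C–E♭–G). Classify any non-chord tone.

The harmony at that moment is C minor triad (C, E♭, G); A♭4 is not a chord tone.
It is approached by step up from G4 and left by leap down to E♭4.
Step in, leap out — an escape tone.

A♭4 is an escape tone.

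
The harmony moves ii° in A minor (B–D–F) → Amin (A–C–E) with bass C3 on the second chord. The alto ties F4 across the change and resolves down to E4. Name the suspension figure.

At the second chord the bass is C3. The suspended F4 lies a fourth above the bass; after resolving down by step to E4, the interval above the bass becomes a third.
Suspension figures are named by those two intervals: 4–3.

4–3 suspension.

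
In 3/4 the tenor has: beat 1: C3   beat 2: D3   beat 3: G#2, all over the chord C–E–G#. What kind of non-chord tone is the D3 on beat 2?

Escape tone.

The harmony at that moment is C augmented triad (C, E, G#); D3 is not a chord tone.
It is approached by step up from C3 and left by leap down to G#2.
Step in, leap out, on a weak beat — an escape tone.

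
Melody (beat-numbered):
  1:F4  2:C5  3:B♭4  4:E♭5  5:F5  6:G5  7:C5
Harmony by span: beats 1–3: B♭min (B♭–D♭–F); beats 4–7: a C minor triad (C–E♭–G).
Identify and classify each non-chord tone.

The harmony at that moment is B♭ minor triad (B♭, D♭, F); C5 is not a chord tone.
It is approached by leap up from F4 and left by step down to B♭4.
Leap in, step out — an appoggiatura.
The harmony at that moment is C minor triad (C, E♭, G); F5 is not a chord tone.
It is approached by step up from E♭5 and left by step up to G5.
Step in, step out in the same direction — a passing tone.

C5 (beat 2) — appoggiatura; F5 (beat 5) — passing tone.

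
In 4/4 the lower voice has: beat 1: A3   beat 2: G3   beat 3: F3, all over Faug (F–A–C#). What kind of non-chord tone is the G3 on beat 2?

Passing tone.

The harmony at that moment is F augmented triad (F, A, C#); G3 is not a chord tone.
It is approached by step down from A3 and left by step down to F3.
Step in, step out in the same direction — a passing tone.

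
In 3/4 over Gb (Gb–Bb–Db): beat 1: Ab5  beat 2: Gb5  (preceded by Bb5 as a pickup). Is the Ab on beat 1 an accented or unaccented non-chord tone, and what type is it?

Accented passing tone.

The harmony at that moment is Gb major triad (Gb, Bb, Db); Ab5 is not a chord tone.
It is approached by step down from Bb5 and left by step down to Gb5.
Step in, step out in the same direction — a passing tone.
It falls on the downbeat, so it is accented.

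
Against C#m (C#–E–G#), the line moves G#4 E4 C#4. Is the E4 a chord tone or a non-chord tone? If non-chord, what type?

C# minor triad contains C#, E, G#; E is the third, so it is a chord tone.

Chord tone (the third of C# minor triad).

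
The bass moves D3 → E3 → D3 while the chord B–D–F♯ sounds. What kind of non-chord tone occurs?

E3 is a neighbor tone.

The harmony at that moment is B minor triad (B, D, F♯); E3 is not a chord tone.
It is approached by step up from D3 and left by step down to D3.
Step away and step back to the same note — a neighbor tone (upper neighbor).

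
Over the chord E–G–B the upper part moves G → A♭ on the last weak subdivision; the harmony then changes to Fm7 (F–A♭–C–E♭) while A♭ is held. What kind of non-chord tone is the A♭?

A♭ is an anticipation.

The harmony at that moment is E minor triad (E, G, B); A♭ is not a chord tone.
It is approached by step up from G and then sustained as the same pitch into the next harmony.
Arriving early and becoming a chord tone when the harmony changes — an anticipation.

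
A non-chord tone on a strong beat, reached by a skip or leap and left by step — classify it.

Appoggiatura.

Approach: by leap. Departure: by step. Metric position: strong.
Leap in, step out, in a metrically strong position — an appoggiatura. (It is the mirror image of the escape tone, which steps in and leaps out from a weak position.)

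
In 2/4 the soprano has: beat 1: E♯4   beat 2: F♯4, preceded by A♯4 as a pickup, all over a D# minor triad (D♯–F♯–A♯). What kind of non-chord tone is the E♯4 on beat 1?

The harmony at that moment is D♯ minor triad (D♯, F♯, A♯); E♯4 is not a chord tone.
It is approached by leap down from A♯4 and left by step up to F♯4.
Leap in, step out, metrically accented — an appoggiatura.

Appoggiatura.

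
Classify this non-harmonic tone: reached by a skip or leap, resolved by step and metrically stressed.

Appoggiatura.

Approach: by leap. Departure: by step. Metric position: strong.
Leap in, step out, in a metrically strong position — an appoggiatura. (It is the mirror image of the escape tone, which steps in and leaps out from a weak position.)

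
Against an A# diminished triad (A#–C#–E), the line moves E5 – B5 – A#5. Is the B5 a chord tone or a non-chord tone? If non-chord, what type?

The harmony at that moment is A# diminished triad (A#, C#, E); B5 is not a chord tone.
It is approached by leap up from E5 and left by step down to A#5.
Leap in, step out — an appoggiatura.

Non-chord tone — an appoggiatura.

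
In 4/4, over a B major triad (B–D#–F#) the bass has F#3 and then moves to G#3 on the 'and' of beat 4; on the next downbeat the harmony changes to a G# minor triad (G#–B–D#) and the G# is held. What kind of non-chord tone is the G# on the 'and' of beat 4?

Anticipation.

The harmony at that moment is B major triad (B, D#, F#); G#3 is not a chord tone.
It is approached by step up from F#3 and then sustained as the same pitch into the next harmony.
Arriving early and becoming a chord tone when the harmony changes — an anticipation.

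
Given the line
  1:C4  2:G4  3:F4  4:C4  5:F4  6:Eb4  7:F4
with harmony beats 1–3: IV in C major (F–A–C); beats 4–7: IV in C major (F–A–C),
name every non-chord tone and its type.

G4 (beat 2) — appoggiatura; Eb4 (beat 6) — neighbor tone.

The harmony at that moment is F major triad (F, A, C); G4 is not a chord tone.
It is approached by leap up from C4 and left by step down to F4.
Leap in, step out — an appoggiatura.
The harmony at that moment is F major triad (F, A, C); Eb4 is not a chord tone.
It is approached by step down from F4 and left by step up to F4.
Step away and step back to the same note — a neighbor tone (lower neighbor).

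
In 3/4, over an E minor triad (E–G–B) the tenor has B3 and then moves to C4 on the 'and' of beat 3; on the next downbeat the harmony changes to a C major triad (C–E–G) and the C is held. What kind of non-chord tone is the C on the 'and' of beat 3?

Anticipation.

The harmony at that moment is E minor triad (E, G, B); C4 is not a chord tone.
It is approached by step up from B3 and then sustained as the same pitch into the next harmony.
Arriving early and becoming a chord tone when the harmony changes — an anticipation.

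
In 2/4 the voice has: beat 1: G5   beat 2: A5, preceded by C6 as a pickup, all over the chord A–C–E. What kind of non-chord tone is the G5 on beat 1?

The harmony at that moment is A minor triad (A, C, E); G5 is not a chord tone.
It is approached by leap down from C6 and left by step up to A5.
Leap in, step out, metrically accented — an appoggiatura.

Appoggiatura.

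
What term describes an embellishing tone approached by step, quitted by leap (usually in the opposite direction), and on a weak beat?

Approach: by step. Departure: by leap. Metric position: weak.
Step in, leap out, from a weak position — an escape tone (échappée). (It is the mirror image of the appoggiatura, which leaps in and steps out on a strong beat.)

Escape tone.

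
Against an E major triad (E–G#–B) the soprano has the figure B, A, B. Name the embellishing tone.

The harmony at that moment is E major triad (E, G#, B); A is not a chord tone.
It is approached by step down from B and left by step up to B.
Step away and step back to the same note — a neighbor tone (lower neighbor).

A is a neighbor tone.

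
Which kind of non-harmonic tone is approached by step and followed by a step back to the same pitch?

Neighbor tone.

Approach: by step. Departure: by step in the opposite direction, back to the starting pitch.
Stepwise on both sides but reversing to return to the same chord tone — a neighbor tone. (Had it continued onward in the same direction it would be a passing tone instead.)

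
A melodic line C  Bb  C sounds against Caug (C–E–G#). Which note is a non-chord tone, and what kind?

The harmony at that moment is C augmented triad (C, E, G#); Bb is not a chord tone.
It is approached by step down from C and left by step up to C.
Step away and step back to the same note — a neighbor tone (lower neighbor).

Bb is a neighbor tone.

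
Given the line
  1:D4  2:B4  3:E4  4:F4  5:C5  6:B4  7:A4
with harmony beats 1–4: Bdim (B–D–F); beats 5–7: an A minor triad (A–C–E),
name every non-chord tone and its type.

E4 (beat 3) — appoggiatura; B4 (beat 6) — passing tone.

The harmony at that moment is B diminished triad (B, D, F); E4 is not a chord tone.
It is approached by leap down from B4 and left by step up to F4.
Leap in, step out — an appoggiatura.
The harmony at that moment is A minor triad (A, C, E); B4 is not a chord tone.
It is approached by step down from C5 and left by step down to A4.
Step in, step out in the same direction — a passing tone.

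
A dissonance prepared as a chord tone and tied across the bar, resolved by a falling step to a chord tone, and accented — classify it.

Approach: by preparation — the pitch is first a chord tone, then held (tied or repeated) while the harmony changes under it. Departure: down by step. Metric position: strong.
A prepared dissonance that resolves downward by step — a suspension. (The same figure resolving upward would be a retardation.)

Suspension.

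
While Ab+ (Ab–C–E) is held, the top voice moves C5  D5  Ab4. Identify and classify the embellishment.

D5 is an escape tone.

The harmony at that moment is Ab augmented triad (Ab, C, E); D5 is not a chord tone.
It is approached by step up from C5 and left by leap down to Ab4.
Step in, leap out — an escape tone.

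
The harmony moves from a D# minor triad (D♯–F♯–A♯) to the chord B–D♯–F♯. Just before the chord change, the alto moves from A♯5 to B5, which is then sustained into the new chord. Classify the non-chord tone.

The harmony at that moment is D♯ minor triad (D♯, F♯, A♯); B5 is not a chord tone.
It is approached by step up from A♯5 and then sustained as the same pitch into the next harmony.
Arriving early and becoming a chord tone when the harmony changes — an anticipation.

B5 is an anticipation.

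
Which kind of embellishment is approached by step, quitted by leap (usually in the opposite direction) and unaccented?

Escape tone.

Approach: by step. Departure: by leap. Metric position: weak.
Step in, leap out, from a weak position — an escape tone (échappée). (It is the mirror image of the appoggiatura, which leaps in and steps out on a strong beat.)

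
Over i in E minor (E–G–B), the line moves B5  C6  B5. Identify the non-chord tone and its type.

C6 is a neighbor tone.

The harmony at that moment is E minor triad (E, G, B); C6 is not a chord tone.
It is approached by step up from B5 and left by step down to B5.
Step away and step back to the same note — a neighbor tone (upper neighbor).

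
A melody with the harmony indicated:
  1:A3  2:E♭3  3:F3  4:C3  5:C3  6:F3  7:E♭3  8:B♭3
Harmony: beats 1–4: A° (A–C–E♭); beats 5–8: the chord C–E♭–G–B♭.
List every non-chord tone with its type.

F3 (beat 3) — escape tone; F3 (beat 6) — appoggiatura.

The harmony at that moment is A diminished triad (A, C, E♭); F3 is not a chord tone.
It is approached by step up from E♭3 and left by leap down to C3.
Step in, leap out — an escape tone.
The harmony at that moment is C minor seventh chord (C, E♭, G, B♭); F3 is not a chord tone.
It is approached by leap up from C3 and left by step down to E♭3.
Leap in, step out — an appoggiatura.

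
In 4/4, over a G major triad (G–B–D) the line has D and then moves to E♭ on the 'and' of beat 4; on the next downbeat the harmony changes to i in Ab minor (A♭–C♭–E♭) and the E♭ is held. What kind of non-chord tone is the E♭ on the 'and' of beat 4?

The harmony at that moment is G major triad (G, B, D); E♭ is not a chord tone.
It is approached by step up from D and then sustained as the same pitch into the next harmony.
Arriving early and becoming a chord tone when the harmony changes — an anticipation.

Anticipation.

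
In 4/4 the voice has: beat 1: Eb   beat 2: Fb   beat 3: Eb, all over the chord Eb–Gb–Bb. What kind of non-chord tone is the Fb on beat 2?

Upper neighbor tone.

The harmony at that moment is Eb minor triad (Eb, Gb, Bb); Fb is not a chord tone.
It is approached by step up from Eb and left by step down to Eb.
Step away and step back to the same note — a neighbor tone (upper neighbor).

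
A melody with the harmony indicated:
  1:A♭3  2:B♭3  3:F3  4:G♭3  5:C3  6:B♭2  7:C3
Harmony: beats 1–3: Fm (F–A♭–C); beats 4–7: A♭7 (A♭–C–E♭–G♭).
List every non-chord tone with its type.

The harmony at that moment is F minor triad (F, A♭, C); B♭3 is not a chord tone.
It is approached by step up from A♭3 and left by leap down to F3.
Step in, leap out — an escape tone.
The harmony at that moment is A♭ dominant seventh chord (A♭, C, E♭, G♭); B♭2 is not a chord tone.
It is approached by step down from C3 and left by step up to C3.
Step away and step back to the same note — a neighbor tone (lower neighbor).

B♭3 (beat 2) — escape tone; B♭2 (beat 6) — neighbor tone.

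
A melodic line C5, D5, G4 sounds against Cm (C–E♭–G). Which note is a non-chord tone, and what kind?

D5 is an escape tone.

The harmony at that moment is C minor triad (C, E♭, G); D5 is not a chord tone.
It is approached by step up from C5 and left by leap down to G4.
Step in, leap out — an escape tone.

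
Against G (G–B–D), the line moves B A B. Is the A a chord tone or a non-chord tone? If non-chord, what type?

Non-chord tone — a neighbor tone.

The harmony at that moment is G major triad (G, B, D); A is not a chord tone.
It is approached by step down from B and left by step up to B.
Step away and step back to the same note — a neighbor tone (lower neighbor).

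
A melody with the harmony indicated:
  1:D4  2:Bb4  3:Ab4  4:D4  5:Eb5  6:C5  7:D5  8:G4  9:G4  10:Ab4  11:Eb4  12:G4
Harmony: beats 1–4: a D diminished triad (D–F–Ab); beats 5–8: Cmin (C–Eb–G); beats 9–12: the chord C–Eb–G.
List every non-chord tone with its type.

The harmony at that moment is D diminished triad (D, F, Ab); Bb4 is not a chord tone.
It is approached by leap up from D4 and left by step down to Ab4.
Leap in, step out — an appoggiatura.
The harmony at that moment is C minor triad (C, Eb, G); D5 is not a chord tone.
It is approached by step up from C5 and left by leap down to G4.
Step in, leap out — an escape tone.
The harmony at that moment is C minor triad (C, Eb, G); Ab4 is not a chord tone.
It is approached by step up from G4 and left by leap down to Eb4.
Step in, leap out — an escape tone.

Bb4 (beat 2) — appoggiatura; D5 (beat 7) — escape tone; Ab4 (beat 10) — escape tone.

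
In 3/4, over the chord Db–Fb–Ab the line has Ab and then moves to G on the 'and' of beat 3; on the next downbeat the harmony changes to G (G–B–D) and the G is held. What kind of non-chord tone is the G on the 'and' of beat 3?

Anticipation.

The harmony at that moment is Db minor triad (Db, Fb, Ab); G is not a chord tone.
It is approached by step down from Ab and then sustained as the same pitch into the next harmony.
Arriving early and becoming a chord tone when the harmony changes — an anticipation.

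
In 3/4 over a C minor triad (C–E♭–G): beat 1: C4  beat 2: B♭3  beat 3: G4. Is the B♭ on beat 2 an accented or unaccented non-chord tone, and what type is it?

Unaccented escape tone.

The harmony at that moment is C minor triad (C, E♭, G); B♭3 is not a chord tone.
It is approached by step down from C4 and left by leap up to G4.
Step in, leap out — an escape tone.
It falls on a weak beat, so it is unaccented.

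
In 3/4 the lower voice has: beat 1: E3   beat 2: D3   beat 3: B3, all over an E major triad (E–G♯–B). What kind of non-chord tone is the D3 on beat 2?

The harmony at that moment is E major triad (E, G♯, B); D3 is not a chord tone.
It is approached by step down from E3 and left by leap up to B3.
Step in, leap out, on a weak beat — an escape tone.

Escape tone.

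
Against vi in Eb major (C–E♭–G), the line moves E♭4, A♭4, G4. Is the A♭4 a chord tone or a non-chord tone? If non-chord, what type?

Non-chord tone — an appoggiatura.

The harmony at that moment is C minor triad (C, E♭, G); A♭4 is not a chord tone.
It is approached by leap up from E♭4 and left by step down to G4.
Leap in, step out — an appoggiatura.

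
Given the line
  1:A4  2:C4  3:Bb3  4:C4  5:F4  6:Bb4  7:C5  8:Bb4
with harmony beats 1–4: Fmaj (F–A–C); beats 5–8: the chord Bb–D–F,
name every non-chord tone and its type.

Bb3 (beat 3) — neighbor tone; C5 (beat 7) — neighbor tone.

The harmony at that moment is F major triad (F, A, C); Bb3 is not a chord tone.
It is approached by step down from C4 and left by step up to C4.
Step away and step back to the same note — a neighbor tone (lower neighbor).
The harmony at that moment is Bb major triad (Bb, D, F); C5 is not a chord tone.
It is approached by step up from Bb4 and left by step down to Bb4.
Step away and step back to the same note — a neighbor tone (upper neighbor).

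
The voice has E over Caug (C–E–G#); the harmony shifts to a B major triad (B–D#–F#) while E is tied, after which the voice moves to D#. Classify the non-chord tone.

The harmony at that moment is B major triad (B, D#, F#); E is not a chord tone.
It is held over (the same pitch as the preceding E) and left by step down to D#.
Held over from the previous chord and resolving down by step — a suspension.

E is a suspension.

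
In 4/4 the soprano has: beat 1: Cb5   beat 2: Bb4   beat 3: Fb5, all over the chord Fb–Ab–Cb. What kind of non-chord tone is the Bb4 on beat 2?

Escape tone.

The harmony at that moment is Fb major triad (Fb, Ab, Cb); Bb4 is not a chord tone.
It is approached by step down from Cb5 and left by leap up to Fb5.
Step in, leap out, on a weak beat — an escape tone.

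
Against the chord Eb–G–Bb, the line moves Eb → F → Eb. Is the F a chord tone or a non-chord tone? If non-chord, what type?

Non-chord tone — a neighbor tone.

The harmony at that moment is Eb major triad (Eb, G, Bb); F is not a chord tone.
It is approached by step up from Eb and left by step down to Eb.
Step away and step back to the same note — a neighbor tone (upper neighbor).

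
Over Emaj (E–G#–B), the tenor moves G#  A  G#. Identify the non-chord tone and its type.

The harmony at that moment is E major triad (E, G#, B); A is not a chord tone.
It is approached by step up from G# and left by step down to G#.
Step away and step back to the same note — a neighbor tone (upper neighbor).

A is a neighbor tone.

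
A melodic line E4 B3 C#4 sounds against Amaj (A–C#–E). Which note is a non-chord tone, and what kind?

B3 is an appoggiatura.

The harmony at that moment is A major triad (A, C#, E); B3 is not a chord tone.
It is approached by leap down from E4 and left by step up to C#4.
Leap in, step out — an appoggiatura.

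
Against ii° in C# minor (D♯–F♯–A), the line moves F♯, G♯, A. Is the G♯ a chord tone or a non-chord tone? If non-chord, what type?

Non-chord tone — a passing tone.

The harmony at that moment is D♯ diminished triad (D♯, F♯, A); G♯ is not a chord tone.
It is approached by step up from F♯ and left by step up to A.
Step in, step out in the same direction — a passing tone.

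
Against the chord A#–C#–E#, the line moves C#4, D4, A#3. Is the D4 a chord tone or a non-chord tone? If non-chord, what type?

Non-chord tone — an escape tone.

The harmony at that moment is A# minor triad (A#, C#, E#); D4 is not a chord tone.
It is approached by step up from C#4 and left by leap down to A#3.
Step in, leap out — an escape tone.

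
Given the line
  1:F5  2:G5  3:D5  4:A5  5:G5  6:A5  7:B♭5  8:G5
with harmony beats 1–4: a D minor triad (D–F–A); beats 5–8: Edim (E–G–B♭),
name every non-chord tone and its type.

G5 (beat 2) — escape tone; A5 (beat 6) — passing tone.

The harmony at that moment is D minor triad (D, F, A); G5 is not a chord tone.
It is approached by step up from F5 and left by leap down to D5.
Step in, leap out — an escape tone.
The harmony at that moment is E diminished triad (E, G, B♭); A5 is not a chord tone.
It is approached by step up from G5 and left by step up to B♭5.
Step in, step out in the same direction — a passing tone.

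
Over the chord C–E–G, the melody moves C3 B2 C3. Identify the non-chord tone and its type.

B2 is a neighbor tone.

The harmony at that moment is C major triad (C, E, G); B2 is not a chord tone.
It is approached by step down from C3 and left by step up to C3.
Step away and step back to the same note — a neighbor tone (lower neighbor).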